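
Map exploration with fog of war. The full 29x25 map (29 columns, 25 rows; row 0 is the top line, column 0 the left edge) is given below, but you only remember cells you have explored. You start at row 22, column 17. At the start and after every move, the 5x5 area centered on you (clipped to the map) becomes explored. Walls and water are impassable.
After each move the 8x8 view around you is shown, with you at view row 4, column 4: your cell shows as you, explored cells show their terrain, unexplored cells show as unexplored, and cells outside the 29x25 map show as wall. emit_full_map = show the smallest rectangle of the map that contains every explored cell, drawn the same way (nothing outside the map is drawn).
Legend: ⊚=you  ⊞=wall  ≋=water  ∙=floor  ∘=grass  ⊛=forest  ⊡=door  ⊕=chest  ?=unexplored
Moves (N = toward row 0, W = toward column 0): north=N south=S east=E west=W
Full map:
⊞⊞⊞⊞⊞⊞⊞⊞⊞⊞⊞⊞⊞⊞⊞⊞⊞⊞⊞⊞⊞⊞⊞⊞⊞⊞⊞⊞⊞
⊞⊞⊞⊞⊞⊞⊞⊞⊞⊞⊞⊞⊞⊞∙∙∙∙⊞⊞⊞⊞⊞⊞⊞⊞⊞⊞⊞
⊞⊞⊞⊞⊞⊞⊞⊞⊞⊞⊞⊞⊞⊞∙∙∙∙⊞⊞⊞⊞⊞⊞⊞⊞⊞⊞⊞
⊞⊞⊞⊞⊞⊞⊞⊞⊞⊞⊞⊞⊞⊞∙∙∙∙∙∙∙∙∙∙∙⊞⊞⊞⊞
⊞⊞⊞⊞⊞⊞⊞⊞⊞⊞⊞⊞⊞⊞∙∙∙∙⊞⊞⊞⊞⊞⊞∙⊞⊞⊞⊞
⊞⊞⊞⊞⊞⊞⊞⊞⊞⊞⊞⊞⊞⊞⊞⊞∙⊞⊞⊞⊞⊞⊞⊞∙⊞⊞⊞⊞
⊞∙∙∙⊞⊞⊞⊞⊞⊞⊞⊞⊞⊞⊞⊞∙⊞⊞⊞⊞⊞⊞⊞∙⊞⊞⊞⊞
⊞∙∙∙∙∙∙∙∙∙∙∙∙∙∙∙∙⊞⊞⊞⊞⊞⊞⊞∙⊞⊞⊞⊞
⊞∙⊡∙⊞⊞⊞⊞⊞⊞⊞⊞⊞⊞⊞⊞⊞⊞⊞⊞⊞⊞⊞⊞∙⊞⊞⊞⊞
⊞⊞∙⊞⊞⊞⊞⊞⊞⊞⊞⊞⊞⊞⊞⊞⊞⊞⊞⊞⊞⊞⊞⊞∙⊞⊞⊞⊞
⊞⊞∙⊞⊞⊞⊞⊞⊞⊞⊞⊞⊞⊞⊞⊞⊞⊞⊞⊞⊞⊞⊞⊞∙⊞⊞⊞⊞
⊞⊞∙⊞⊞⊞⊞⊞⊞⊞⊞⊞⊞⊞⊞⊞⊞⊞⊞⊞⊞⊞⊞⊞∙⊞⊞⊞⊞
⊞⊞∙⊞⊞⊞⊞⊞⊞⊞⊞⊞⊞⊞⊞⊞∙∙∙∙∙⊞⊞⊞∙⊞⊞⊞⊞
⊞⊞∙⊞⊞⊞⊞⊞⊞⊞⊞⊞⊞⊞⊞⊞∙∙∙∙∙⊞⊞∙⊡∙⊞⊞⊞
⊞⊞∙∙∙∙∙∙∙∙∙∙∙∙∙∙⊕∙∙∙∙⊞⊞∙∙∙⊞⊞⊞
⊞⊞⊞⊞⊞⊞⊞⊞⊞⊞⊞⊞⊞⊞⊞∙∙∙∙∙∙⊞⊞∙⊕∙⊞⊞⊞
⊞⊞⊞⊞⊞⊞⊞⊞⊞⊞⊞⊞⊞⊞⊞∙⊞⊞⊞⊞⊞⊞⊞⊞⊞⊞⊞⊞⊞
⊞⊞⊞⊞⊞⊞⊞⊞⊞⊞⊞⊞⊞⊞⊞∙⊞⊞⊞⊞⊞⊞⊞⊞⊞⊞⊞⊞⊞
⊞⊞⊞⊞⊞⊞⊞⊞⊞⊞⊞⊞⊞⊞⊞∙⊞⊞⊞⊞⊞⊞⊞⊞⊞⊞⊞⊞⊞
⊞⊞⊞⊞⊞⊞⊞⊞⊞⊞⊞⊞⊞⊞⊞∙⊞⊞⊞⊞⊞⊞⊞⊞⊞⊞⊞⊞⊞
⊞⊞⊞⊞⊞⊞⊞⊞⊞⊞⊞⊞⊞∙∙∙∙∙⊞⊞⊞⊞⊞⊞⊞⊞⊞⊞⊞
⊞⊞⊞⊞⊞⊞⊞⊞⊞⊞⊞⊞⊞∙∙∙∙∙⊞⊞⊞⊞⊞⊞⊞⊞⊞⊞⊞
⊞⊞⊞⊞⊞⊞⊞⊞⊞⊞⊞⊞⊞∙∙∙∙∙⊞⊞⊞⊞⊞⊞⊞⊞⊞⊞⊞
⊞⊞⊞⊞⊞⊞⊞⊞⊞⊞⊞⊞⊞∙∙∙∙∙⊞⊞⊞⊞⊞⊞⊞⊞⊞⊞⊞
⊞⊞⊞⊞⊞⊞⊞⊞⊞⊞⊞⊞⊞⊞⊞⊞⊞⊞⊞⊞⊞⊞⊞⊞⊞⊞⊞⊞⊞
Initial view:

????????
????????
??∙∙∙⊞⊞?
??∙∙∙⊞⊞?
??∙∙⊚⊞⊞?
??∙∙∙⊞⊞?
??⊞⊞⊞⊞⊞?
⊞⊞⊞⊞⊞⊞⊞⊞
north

????????
????????
??∙⊞⊞⊞⊞?
??∙∙∙⊞⊞?
??∙∙⊚⊞⊞?
??∙∙∙⊞⊞?
??∙∙∙⊞⊞?
??⊞⊞⊞⊞⊞?

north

????????
????????
??∙⊞⊞⊞⊞?
??∙⊞⊞⊞⊞?
??∙∙⊚⊞⊞?
??∙∙∙⊞⊞?
??∙∙∙⊞⊞?
??∙∙∙⊞⊞?

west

????????
????????
??⊞∙⊞⊞⊞⊞
??⊞∙⊞⊞⊞⊞
??∙∙⊚∙⊞⊞
??∙∙∙∙⊞⊞
??∙∙∙∙⊞⊞
???∙∙∙⊞⊞

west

????????
????????
??⊞⊞∙⊞⊞⊞
??⊞⊞∙⊞⊞⊞
??∙∙⊚∙∙⊞
??∙∙∙∙∙⊞
??∙∙∙∙∙⊞
????∙∙∙⊞

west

????????
????????
??⊞⊞⊞∙⊞⊞
??⊞⊞⊞∙⊞⊞
??⊞∙⊚∙∙∙
??⊞∙∙∙∙∙
??⊞∙∙∙∙∙
?????∙∙∙

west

????????
????????
??⊞⊞⊞⊞∙⊞
??⊞⊞⊞⊞∙⊞
??⊞⊞⊚∙∙∙
??⊞⊞∙∙∙∙
??⊞⊞∙∙∙∙
??????∙∙

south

????????
??⊞⊞⊞⊞∙⊞
??⊞⊞⊞⊞∙⊞
??⊞⊞∙∙∙∙
??⊞⊞⊚∙∙∙
??⊞⊞∙∙∙∙
??⊞⊞∙∙∙∙
??????⊞⊞

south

??⊞⊞⊞⊞∙⊞
??⊞⊞⊞⊞∙⊞
??⊞⊞∙∙∙∙
??⊞⊞∙∙∙∙
??⊞⊞⊚∙∙∙
??⊞⊞∙∙∙∙
??⊞⊞⊞⊞⊞⊞
⊞⊞⊞⊞⊞⊞⊞⊞

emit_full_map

⊞⊞⊞⊞∙⊞⊞⊞⊞
⊞⊞⊞⊞∙⊞⊞⊞⊞
⊞⊞∙∙∙∙∙⊞⊞
⊞⊞∙∙∙∙∙⊞⊞
⊞⊞⊚∙∙∙∙⊞⊞
⊞⊞∙∙∙∙∙⊞⊞
⊞⊞⊞⊞⊞⊞⊞⊞⊞

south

??⊞⊞⊞⊞∙⊞
??⊞⊞∙∙∙∙
??⊞⊞∙∙∙∙
??⊞⊞∙∙∙∙
??⊞⊞⊚∙∙∙
??⊞⊞⊞⊞⊞⊞
⊞⊞⊞⊞⊞⊞⊞⊞
⊞⊞⊞⊞⊞⊞⊞⊞

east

?⊞⊞⊞⊞∙⊞⊞
?⊞⊞∙∙∙∙∙
?⊞⊞∙∙∙∙∙
?⊞⊞∙∙∙∙∙
?⊞⊞∙⊚∙∙∙
?⊞⊞⊞⊞⊞⊞⊞
⊞⊞⊞⊞⊞⊞⊞⊞
⊞⊞⊞⊞⊞⊞⊞⊞

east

⊞⊞⊞⊞∙⊞⊞⊞
⊞⊞∙∙∙∙∙⊞
⊞⊞∙∙∙∙∙⊞
⊞⊞∙∙∙∙∙⊞
⊞⊞∙∙⊚∙∙⊞
⊞⊞⊞⊞⊞⊞⊞⊞
⊞⊞⊞⊞⊞⊞⊞⊞
⊞⊞⊞⊞⊞⊞⊞⊞

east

⊞⊞⊞∙⊞⊞⊞⊞
⊞∙∙∙∙∙⊞⊞
⊞∙∙∙∙∙⊞⊞
⊞∙∙∙∙∙⊞⊞
⊞∙∙∙⊚∙⊞⊞
⊞⊞⊞⊞⊞⊞⊞⊞
⊞⊞⊞⊞⊞⊞⊞⊞
⊞⊞⊞⊞⊞⊞⊞⊞

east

⊞⊞∙⊞⊞⊞⊞?
∙∙∙∙∙⊞⊞?
∙∙∙∙∙⊞⊞?
∙∙∙∙∙⊞⊞?
∙∙∙∙⊚⊞⊞?
⊞⊞⊞⊞⊞⊞⊞?
⊞⊞⊞⊞⊞⊞⊞⊞
⊞⊞⊞⊞⊞⊞⊞⊞

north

⊞⊞∙⊞⊞⊞⊞?
⊞⊞∙⊞⊞⊞⊞?
∙∙∙∙∙⊞⊞?
∙∙∙∙∙⊞⊞?
∙∙∙∙⊚⊞⊞?
∙∙∙∙∙⊞⊞?
⊞⊞⊞⊞⊞⊞⊞?
⊞⊞⊞⊞⊞⊞⊞⊞

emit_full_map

⊞⊞⊞⊞∙⊞⊞⊞⊞
⊞⊞⊞⊞∙⊞⊞⊞⊞
⊞⊞∙∙∙∙∙⊞⊞
⊞⊞∙∙∙∙∙⊞⊞
⊞⊞∙∙∙∙⊚⊞⊞
⊞⊞∙∙∙∙∙⊞⊞
⊞⊞⊞⊞⊞⊞⊞⊞⊞

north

????????
⊞⊞∙⊞⊞⊞⊞?
⊞⊞∙⊞⊞⊞⊞?
∙∙∙∙∙⊞⊞?
∙∙∙∙⊚⊞⊞?
∙∙∙∙∙⊞⊞?
∙∙∙∙∙⊞⊞?
⊞⊞⊞⊞⊞⊞⊞?

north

????????
????????
⊞⊞∙⊞⊞⊞⊞?
⊞⊞∙⊞⊞⊞⊞?
∙∙∙∙⊚⊞⊞?
∙∙∙∙∙⊞⊞?
∙∙∙∙∙⊞⊞?
∙∙∙∙∙⊞⊞?

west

????????
????????
⊞⊞⊞∙⊞⊞⊞⊞
⊞⊞⊞∙⊞⊞⊞⊞
⊞∙∙∙⊚∙⊞⊞
⊞∙∙∙∙∙⊞⊞
⊞∙∙∙∙∙⊞⊞
⊞∙∙∙∙∙⊞⊞

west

????????
????????
⊞⊞⊞⊞∙⊞⊞⊞
⊞⊞⊞⊞∙⊞⊞⊞
⊞⊞∙∙⊚∙∙⊞
⊞⊞∙∙∙∙∙⊞
⊞⊞∙∙∙∙∙⊞
⊞⊞∙∙∙∙∙⊞

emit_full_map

⊞⊞⊞⊞∙⊞⊞⊞⊞
⊞⊞⊞⊞∙⊞⊞⊞⊞
⊞⊞∙∙⊚∙∙⊞⊞
⊞⊞∙∙∙∙∙⊞⊞
⊞⊞∙∙∙∙∙⊞⊞
⊞⊞∙∙∙∙∙⊞⊞
⊞⊞⊞⊞⊞⊞⊞⊞⊞


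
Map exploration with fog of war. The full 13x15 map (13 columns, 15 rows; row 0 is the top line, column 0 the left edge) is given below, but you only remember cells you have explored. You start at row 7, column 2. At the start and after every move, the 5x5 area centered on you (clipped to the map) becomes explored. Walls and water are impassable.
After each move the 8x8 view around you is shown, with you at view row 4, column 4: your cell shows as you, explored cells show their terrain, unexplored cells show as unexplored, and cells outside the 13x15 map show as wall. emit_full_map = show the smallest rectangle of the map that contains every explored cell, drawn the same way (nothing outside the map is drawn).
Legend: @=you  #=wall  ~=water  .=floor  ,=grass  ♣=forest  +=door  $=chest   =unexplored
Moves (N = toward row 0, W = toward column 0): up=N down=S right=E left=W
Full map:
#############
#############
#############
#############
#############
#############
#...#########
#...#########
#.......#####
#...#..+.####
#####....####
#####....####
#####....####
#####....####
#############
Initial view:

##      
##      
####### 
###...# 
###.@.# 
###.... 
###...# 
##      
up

##      
##      
####### 
####### 
###.@.# 
###...# 
###.... 
###...# 

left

###     
###     
########
########
####@..#
####...#
####....
####...#

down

###     
########
########
####...#
####@..#
####....
####...#
###     

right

##      
####### 
####### 
###...# 
###.@.# 
###.... 
###...# 
##      

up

##      
##      
####### 
####### 
###.@.# 
###...# 
###.... 
###...# 

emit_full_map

#####
#####
#.@.#
#...#
#....
#...#

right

#       
#       
####### 
####### 
##..@## 
##...## 
##..... 
##...#  

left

##      
##      
########
########
###.@.##
###...##
###.....
###...# 

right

#       
#       
####### 
####### 
##..@## 
##...## 
##..... 
##...#  

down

#       
####### 
####### 
##...## 
##..@## 
##..... 
##...#. 
#       

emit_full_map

######
######
#...##
#..@##
#.....
#...#.

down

####### 
####### 
##...## 
##...## 
##..@.. 
##...#. 
# ####. 
#       

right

######  
######  
#...### 
#...### 
#...@.. 
#...#.. 
 ####.. 
        

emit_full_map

###### 
###### 
#...###
#...###
#...@..
#...#..
 ####..


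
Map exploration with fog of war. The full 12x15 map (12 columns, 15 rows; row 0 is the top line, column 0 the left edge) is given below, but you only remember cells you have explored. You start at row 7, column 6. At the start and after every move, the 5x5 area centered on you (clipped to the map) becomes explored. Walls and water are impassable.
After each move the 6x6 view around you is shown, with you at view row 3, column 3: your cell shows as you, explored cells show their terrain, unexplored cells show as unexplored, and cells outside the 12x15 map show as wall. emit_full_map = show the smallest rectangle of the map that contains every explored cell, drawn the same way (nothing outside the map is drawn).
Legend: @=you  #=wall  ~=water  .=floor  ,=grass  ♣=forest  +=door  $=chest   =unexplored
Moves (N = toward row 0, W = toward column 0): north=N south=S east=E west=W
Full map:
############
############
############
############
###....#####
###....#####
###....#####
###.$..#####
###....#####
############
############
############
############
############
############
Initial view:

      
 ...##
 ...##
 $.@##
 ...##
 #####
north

      
 ...##
 ...##
 ..@##
 $..##
 ...##

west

      
 ....#
 ....#
 ..@.#
 .$..#
 ....#

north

      
 #####
 ....#
 ..@.#
 ....#
 .$..#

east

      
######
....##
...@##
....##
.$..##

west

      
 #####
 ....#
 ..@.#
 ....#
 .$..#

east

      
######
....##
...@##
....##
.$..##

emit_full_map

######
....##
...@##
....##
.$..##
....##
 #####

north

      
 #####
######
...@##
....##
....##

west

      
 #####
 #####
 ..@.#
 ....#
 ....#

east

      
######
######
...@##
....##
....##

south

######
######
....##
...@##
....##
.$..##

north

      
######
######
...@##
....##
....##

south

######
######
....##
...@##
....##
.$..##

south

######
....##
....##
...@##
.$..##
....##

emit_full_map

######
######
....##
....##
...@##
.$..##
....##
 #####


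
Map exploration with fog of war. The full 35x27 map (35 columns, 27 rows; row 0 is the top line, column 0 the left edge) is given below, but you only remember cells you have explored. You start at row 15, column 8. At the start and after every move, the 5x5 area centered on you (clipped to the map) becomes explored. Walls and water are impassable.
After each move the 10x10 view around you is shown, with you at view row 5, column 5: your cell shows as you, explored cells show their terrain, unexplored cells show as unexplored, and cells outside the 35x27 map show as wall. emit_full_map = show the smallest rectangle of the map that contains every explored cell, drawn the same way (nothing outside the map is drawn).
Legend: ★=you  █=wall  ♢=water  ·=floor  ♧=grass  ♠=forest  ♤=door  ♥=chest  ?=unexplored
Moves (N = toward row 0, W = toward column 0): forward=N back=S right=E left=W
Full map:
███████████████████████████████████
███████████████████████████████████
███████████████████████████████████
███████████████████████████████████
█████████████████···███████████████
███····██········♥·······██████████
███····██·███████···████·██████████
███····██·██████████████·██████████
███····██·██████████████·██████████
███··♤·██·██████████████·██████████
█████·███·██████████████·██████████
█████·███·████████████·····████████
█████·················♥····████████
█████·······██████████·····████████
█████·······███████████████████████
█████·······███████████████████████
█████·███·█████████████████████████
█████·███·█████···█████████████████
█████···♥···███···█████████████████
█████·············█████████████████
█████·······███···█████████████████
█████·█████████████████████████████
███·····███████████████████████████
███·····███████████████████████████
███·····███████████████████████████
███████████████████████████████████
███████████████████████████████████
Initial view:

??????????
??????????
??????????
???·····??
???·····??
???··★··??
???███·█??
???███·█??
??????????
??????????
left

??????????
??????????
??????????
???······?
???······?
???··★···?
???·███·█?
???·███·█?
??????????
??????????

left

??????????
??????????
??????????
???█······
???█······
???█·★····
???█·███·█
???█·███·█
??????????
??????????

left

??????????
??????????
??????????
???██·····
???██·····
???██★····
???██·███·
???██·███·
??????????
??????????

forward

??????????
??????????
??????????
???██···??
???██·····
???██★····
???██·····
???██·███·
???██·███·
??????????

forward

??????????
??????????
??????????
???██·██??
???██···??
???██★····
???██·····
???██·····
???██·███·
???██·███·

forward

??????????
??????????
??????????
???██·██??
???██·██??
???██★··??
???██·····
???██·····
???██·····
???██·███·

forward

??????????
??????????
??????????
???··♤·█??
???██·██??
???██★██??
???██···??
???██·····
???██·····
???██·····

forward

??????????
??????????
??????????
???····█??
???··♤·█??
???██★██??
???██·██??
???██···??
???██·····
???██·····

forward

??????????
??????????
??????????
???····█??
???····█??
???··★·█??
???██·██??
???██·██??
???██···??
???██·····

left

█?????????
█?????????
█?????????
█??█····█?
█??█····█?
█??█·★♤·█?
█??███·██?
█??███·██?
█???██···?
█???██····

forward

█?????????
█?????????
█?????????
█??█····??
█??█····█?
█??█·★··█?
█??█··♤·█?
█??███·██?
█??███·██?
█???██···?

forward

█?????????
█?????????
█?????????
█??█····??
█??█····??
█??█·★··█?
█??█····█?
█??█··♤·█?
█??███·██?
█??███·██?

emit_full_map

█····????
█····????
█·★··█???
█····█???
█··♤·█???
███·██???
███·██???
?██···???
?██······
?██······
?██······
?██·███·█
?██·███·█

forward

█?????????
█?????????
█?????????
█??█████??
█??█····??
█??█·★··??
█??█····█?
█??█····█?
█??█··♤·█?
█??███·██?

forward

█?????????
█?????????
█?????????
█??█████??
█??█████??
█??█·★··??
█??█····??
█??█····█?
█??█····█?
█??█··♤·█?

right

??????????
??????????
??????????
??██████??
??██████??
??█··★·█??
??█····█??
??█····█??
??█····█??
??█··♤·█??

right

??????????
??????????
??????????
?███████??
?███████??
?█···★██??
?█····██??
?█····██??
?█····█???
?█··♤·█???

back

??????????
??????????
?███████??
?███████??
?█····██??
?█···★██??
?█····██??
?█····██??
?█··♤·█???
?███·██???

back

??????????
?███████??
?███████??
?█····██??
?█····██??
?█···★██??
?█····██??
?█··♤·██??
?███·██???
?███·██???

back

?███████??
?███████??
?█····██??
?█····██??
?█····██??
?█···★██??
?█··♤·██??
?███·███??
?███·██???
??██···???

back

?███████??
?█····██??
?█····██??
?█····██??
?█····██??
?█··♤★██??
?███·███??
?███·███??
??██···???
??██······

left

??███████?
??█····██?
??█····██?
??█····██?
??█····██?
??█··★·██?
??███·███?
??███·███?
???██···??
???██·····

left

█??███████
█??█····██
█??█····██
█??█····██
█??█····██
█??█·★♤·██
█??███·███
█??███·███
█???██···?
█???██····

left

██??██████
██??█····█
██??█····█
██?██····█
██?██····█
██?██★·♤·█
██?████·██
██?████·██
██???██···
██???██···

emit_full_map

?███████??
?███████??
?█····██??
?█····██??
██····██??
██····██??
██★·♤·██??
████·███??
████·███??
??██···???
??██······
??██······
??██······
??██·███·█
??██·███·█

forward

██??██████
██??██████
██??█····█
██?██····█
██?██····█
██?██★···█
██?██··♤·█
██?████·██
██?████·██
██???██···

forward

██????????
██??██████
██??██████
██?██····█
██?██····█
██?██★···█
██?██····█
██?██··♤·█
██?████·██
██?████·██

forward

██????????
██????????
██??██████
██?███████
██?██····█
██?██★···█
██?██····█
██?██····█
██?██··♤·█
██?████·██

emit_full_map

?███████??
████████??
██····██??
██★···██??
██····██??
██····██??
██··♤·██??
████·███??
████·███??
??██···???
??██······
??██······
??██······
??██·███·█
??██·███·█


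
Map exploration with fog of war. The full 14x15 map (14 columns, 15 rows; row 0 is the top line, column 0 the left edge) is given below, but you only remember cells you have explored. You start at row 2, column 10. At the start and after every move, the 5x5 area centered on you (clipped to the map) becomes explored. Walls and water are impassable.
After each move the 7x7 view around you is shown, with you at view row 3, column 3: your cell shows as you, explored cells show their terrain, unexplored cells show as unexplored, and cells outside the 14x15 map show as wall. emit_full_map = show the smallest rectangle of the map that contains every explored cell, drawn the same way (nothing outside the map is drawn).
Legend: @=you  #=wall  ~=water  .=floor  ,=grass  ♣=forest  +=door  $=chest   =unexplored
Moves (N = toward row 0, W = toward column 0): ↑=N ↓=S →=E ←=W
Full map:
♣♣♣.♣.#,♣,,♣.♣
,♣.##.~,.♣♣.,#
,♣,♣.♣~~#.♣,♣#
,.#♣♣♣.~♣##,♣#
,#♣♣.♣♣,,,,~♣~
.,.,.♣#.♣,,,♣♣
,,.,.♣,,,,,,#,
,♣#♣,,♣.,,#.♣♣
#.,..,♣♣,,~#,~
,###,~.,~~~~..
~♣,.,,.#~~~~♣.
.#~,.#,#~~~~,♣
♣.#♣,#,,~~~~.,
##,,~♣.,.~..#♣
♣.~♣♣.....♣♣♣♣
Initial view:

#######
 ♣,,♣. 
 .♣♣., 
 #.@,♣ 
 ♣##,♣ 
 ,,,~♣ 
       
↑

#######
#######
 ♣,,♣. 
 .♣@., 
 #.♣,♣ 
 ♣##,♣ 
 ,,,~♣ 

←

#######
#######
 ,♣,,♣.
 ,.@♣.,
 ~#.♣,♣
 ~♣##,♣
  ,,,~♣

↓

#######
 ,♣,,♣.
 ,.♣♣.,
 ~#@♣,♣
 ~♣##,♣
 ,,,,~♣
       

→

#######
,♣,,♣. 
,.♣♣., 
~#.@,♣ 
~♣##,♣ 
,,,,~♣ 
       

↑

#######
#######
,♣,,♣. 
,.♣@., 
~#.♣,♣ 
~♣##,♣ 
,,,,~♣ 

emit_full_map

,♣,,♣.
,.♣@.,
~#.♣,♣
~♣##,♣
,,,,~♣

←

#######
#######
 ,♣,,♣.
 ,.@♣.,
 ~#.♣,♣
 ~♣##,♣
 ,,,,~♣

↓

#######
 ,♣,,♣.
 ,.♣♣.,
 ~#@♣,♣
 ~♣##,♣
 ,,,,~♣
       

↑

#######
#######
 ,♣,,♣.
 ,.@♣.,
 ~#.♣,♣
 ~♣##,♣
 ,,,,~♣

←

#######
#######
 #,♣,,♣
 ~,@♣♣.
 ~~#.♣,
 .~♣##,
  ,,,,~

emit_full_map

#,♣,,♣.
~,@♣♣.,
~~#.♣,♣
.~♣##,♣
 ,,,,~♣


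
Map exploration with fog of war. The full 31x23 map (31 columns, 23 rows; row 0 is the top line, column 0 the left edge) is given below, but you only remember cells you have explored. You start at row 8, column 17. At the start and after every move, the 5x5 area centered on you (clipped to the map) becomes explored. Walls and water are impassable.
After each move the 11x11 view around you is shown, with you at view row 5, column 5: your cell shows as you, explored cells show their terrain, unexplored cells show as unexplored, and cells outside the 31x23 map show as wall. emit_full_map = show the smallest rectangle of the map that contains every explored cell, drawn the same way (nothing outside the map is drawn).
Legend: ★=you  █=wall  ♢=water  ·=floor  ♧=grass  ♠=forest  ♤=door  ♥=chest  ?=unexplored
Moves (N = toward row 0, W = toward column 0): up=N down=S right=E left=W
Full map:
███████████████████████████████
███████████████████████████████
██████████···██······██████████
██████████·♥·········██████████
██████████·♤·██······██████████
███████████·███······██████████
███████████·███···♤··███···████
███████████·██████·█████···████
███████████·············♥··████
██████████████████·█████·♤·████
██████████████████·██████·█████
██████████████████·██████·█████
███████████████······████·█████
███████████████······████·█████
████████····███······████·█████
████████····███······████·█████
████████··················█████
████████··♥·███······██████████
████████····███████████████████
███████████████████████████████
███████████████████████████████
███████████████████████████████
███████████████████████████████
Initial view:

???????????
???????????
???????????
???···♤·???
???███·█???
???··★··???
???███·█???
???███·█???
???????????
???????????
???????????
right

???????????
???????????
???????????
??···♤··???
??███·██???
??···★··???
??███·██???
??███·██???
???????????
???????????
???????????

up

???????????
???????????
???????????
???·····???
??···♤··???
??███★██???
??······???
??███·██???
??███·██???
???????????
???????????

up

???????????
???????????
???????????
???·····???
???·····???
??···★··???
??███·██???
??······???
??███·██???
??███·██???
???????????

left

???????????
???????????
???????????
???······??
???······??
???··★♤··??
???███·██??
???······??
???███·██??
???███·██??
???????????

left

???????????
???????????
???????????
???█······?
???█······?
???█·★·♤··?
???████·██?
???·······?
????███·██?
????███·██?
???????????

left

???????????
???????????
???????????
???██······
???██······
???██★··♤··
???█████·██
???········
?????███·██
?????███·██
???????????

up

???????????
???????????
???????????
???·····???
???██······
???██★·····
???██···♤··
???█████·██
???········
?????███·██
?????███·██

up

███████████
???????????
???????????
???██···???
???·····???
???██★·····
???██······
???██···♤··
???█████·██
???········
?????███·██

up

███████████
███████████
???????????
???█████???
???██···???
???··★··???
???██······
???██······
???██···♤··
???█████·██
???········

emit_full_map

█████???
██···???
··★··???
██······
██······
██···♤··
█████·██
········
??███·██
??███·██

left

███████████
███████████
???????????
???██████??
???·██···??
???··★···??
???·██·····
???███·····
????██···♤·
????█████·█
????·······

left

███████████
███████████
???????????
???███████?
???··██···?
???♥·★····?
???♤·██····
???·███····
?????██···♤
?????█████·
?????······

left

███████████
███████████
???????????
???████████
???···██···
???·♥★·····
???·♤·██···
???█·███···
??????██···
??????█████
??????·····

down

███████████
???????????
???████████
???···██···
???·♥······
???·♤★██···
???█·███···
???█·███···
??????█████
??????·····
????????███

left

███████████
???????????
????███████
???█···██··
???█·♥·····
???█·★·██··
???██·███··
???██·███··
???????████
???????····
?????????██

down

???????????
????███████
???█···██··
???█·♥·····
???█·♤·██··
???██★███··
???██·███··
???██·█████
???????····
?????????██
?????????██

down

????███████
???█···██··
???█·♥·····
???█·♤·██··
???██·███··
???██★███··
???██·█████
???██······
?????????██
?????????██
???????????

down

???█···██··
???█·♥·····
???█·♤·██··
???██·███··
???██·███··
???██★█████
???██······
???█████?██
?????????██
???????????
???????????

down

???█·♥·····
???█·♤·██··
???██·███··
???██·███··
???██·█████
???██★·····
???█████?██
???█████?██
???????????
???????????
???????????

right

??█·♥······
??█·♤·██···
??██·███···
??██·███···
??██·██████
??██·★·····
??█████████
??█████████
???????????
???????????
???????????

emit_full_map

?████████???
█···██···???
█·♥······???
█·♤·██······
██·███······
██·███···♤··
██·██████·██
██·★········
█████████·██
█████████·██

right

?█·♥······?
?█·♤·██····
?██·███····
?██·███···♤
?██·██████·
?██··★·····
?█████████·
?█████████·
???????????
???????????
???????????

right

█·♥······??
█·♤·██·····
██·███·····
██·███···♤·
██·██████·█
██···★·····
█████████·█
█████████·█
???????????
???????????
???????????

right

·♥······???
·♤·██······
█·███······
█·███···♤··
█·██████·██
█····★·····
████████·██
████████·██
???????????
???????????
???????????

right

♥······????
♤·██······?
·███······?
·███···♤··?
·██████·██?
·····★····?
███████·██?
███████·██?
???????????
???????????
???????????

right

······?????
·██······??
███······??
███···♤··??
██████·██??
·····★···??
██████·██??
██████·██??
???????????
???????????
???????????

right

·····??????
██······???
██······???
██···♤··???
█████·██???
·····★··???
█████·██???
█████·██???
???????????
???????????
???????????

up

██···??????
·····??????
██······???
██······???
██···♤··???
█████★██???
········???
█████·██???
█████·██???
???????????
???????????

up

█████??????
██···??????
·····??????
██······???
██······???
██···★··???
█████·██???
········???
█████·██???
█████·██???
???????????

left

██████?????
·██···?????
······?????
·██······??
███······??
███··★♤··??
██████·██??
·········??
██████·██??
██████·██??
???????????

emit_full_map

?████████???
█···██···???
█·♥······???
█·♤·██······
██·███······
██·███··★♤··
██·██████·██
██··········
█████████·██
█████████·██


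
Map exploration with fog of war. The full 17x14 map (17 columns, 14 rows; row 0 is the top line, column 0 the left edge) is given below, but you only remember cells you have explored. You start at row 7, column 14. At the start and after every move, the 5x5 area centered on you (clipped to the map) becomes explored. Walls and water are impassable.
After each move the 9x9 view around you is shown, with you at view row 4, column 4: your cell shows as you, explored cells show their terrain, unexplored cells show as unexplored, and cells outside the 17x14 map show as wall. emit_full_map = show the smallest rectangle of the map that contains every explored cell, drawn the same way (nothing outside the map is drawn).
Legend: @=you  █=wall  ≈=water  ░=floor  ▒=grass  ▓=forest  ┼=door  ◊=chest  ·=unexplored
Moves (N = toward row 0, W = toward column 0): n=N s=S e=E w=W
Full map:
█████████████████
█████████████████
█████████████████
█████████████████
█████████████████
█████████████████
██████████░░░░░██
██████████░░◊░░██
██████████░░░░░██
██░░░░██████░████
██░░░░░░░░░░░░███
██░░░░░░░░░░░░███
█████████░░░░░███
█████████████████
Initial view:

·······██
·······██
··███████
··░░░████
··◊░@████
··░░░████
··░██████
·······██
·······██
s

·······██
··███████
··░░░████
··◊░░████
··░░@████
··░██████
··░░█████
·······██
·······██

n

·······██
·······██
··███████
··░░░████
··◊░@████
··░░░████
··░██████
··░░█████
·······██

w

········█
········█
··███████
··░░░░███
··░◊@░███
··░░░░███
··█░█████
···░░████
········█

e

·······██
·······██
·████████
·░░░░████
·░◊░@████
·░░░░████
·█░██████
··░░█████
·······██

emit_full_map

██████
░░░░██
░◊░@██
░░░░██
█░████
·░░███

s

·······██
·████████
·░░░░████
·░◊░░████
·░░░@████
·█░██████
··░░█████
·······██
·······██

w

········█
··███████
··░░░░███
··░◊░░███
··░░@░███
··█░█████
··░░░████
········█
········█

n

········█
········█
··███████
··░░░░███
··░◊@░███
··░░░░███
··█░█████
··░░░████
········█

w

·········
·········
··███████
··░░░░░██
··░░@░░██
··░░░░░██
··██░████
···░░░███
·········

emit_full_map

███████
░░░░░██
░░@░░██
░░░░░██
██░████
·░░░███

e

········█
········█
·████████
·░░░░░███
·░░◊@░███
·░░░░░███
·██░█████
··░░░████
········█

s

········█
·████████
·░░░░░███
·░░◊░░███
·░░░@░███
·██░█████
··░░░████
········█
········█

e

·······██
█████████
░░░░░████
░░◊░░████
░░░░@████
██░██████
·░░░█████
·······██
·······██

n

·······██
·······██
█████████
░░░░░████
░░◊░@████
░░░░░████
██░██████
·░░░█████
·······██

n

·······██
·······██
··███████
█████████
░░░░@████
░░◊░░████
░░░░░████
██░██████
·░░░█████

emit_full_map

··█████
███████
░░░░@██
░░◊░░██
░░░░░██
██░████
·░░░███

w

········█
········█
··███████
·████████
·░░░@░███
·░░◊░░███
·░░░░░███
·██░█████
··░░░████

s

········█
··███████
·████████
·░░░░░███
·░░◊@░███
·░░░░░███
·██░█████
··░░░████
········█

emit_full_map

·██████
███████
░░░░░██
░░◊@░██
░░░░░██
██░████
·░░░███


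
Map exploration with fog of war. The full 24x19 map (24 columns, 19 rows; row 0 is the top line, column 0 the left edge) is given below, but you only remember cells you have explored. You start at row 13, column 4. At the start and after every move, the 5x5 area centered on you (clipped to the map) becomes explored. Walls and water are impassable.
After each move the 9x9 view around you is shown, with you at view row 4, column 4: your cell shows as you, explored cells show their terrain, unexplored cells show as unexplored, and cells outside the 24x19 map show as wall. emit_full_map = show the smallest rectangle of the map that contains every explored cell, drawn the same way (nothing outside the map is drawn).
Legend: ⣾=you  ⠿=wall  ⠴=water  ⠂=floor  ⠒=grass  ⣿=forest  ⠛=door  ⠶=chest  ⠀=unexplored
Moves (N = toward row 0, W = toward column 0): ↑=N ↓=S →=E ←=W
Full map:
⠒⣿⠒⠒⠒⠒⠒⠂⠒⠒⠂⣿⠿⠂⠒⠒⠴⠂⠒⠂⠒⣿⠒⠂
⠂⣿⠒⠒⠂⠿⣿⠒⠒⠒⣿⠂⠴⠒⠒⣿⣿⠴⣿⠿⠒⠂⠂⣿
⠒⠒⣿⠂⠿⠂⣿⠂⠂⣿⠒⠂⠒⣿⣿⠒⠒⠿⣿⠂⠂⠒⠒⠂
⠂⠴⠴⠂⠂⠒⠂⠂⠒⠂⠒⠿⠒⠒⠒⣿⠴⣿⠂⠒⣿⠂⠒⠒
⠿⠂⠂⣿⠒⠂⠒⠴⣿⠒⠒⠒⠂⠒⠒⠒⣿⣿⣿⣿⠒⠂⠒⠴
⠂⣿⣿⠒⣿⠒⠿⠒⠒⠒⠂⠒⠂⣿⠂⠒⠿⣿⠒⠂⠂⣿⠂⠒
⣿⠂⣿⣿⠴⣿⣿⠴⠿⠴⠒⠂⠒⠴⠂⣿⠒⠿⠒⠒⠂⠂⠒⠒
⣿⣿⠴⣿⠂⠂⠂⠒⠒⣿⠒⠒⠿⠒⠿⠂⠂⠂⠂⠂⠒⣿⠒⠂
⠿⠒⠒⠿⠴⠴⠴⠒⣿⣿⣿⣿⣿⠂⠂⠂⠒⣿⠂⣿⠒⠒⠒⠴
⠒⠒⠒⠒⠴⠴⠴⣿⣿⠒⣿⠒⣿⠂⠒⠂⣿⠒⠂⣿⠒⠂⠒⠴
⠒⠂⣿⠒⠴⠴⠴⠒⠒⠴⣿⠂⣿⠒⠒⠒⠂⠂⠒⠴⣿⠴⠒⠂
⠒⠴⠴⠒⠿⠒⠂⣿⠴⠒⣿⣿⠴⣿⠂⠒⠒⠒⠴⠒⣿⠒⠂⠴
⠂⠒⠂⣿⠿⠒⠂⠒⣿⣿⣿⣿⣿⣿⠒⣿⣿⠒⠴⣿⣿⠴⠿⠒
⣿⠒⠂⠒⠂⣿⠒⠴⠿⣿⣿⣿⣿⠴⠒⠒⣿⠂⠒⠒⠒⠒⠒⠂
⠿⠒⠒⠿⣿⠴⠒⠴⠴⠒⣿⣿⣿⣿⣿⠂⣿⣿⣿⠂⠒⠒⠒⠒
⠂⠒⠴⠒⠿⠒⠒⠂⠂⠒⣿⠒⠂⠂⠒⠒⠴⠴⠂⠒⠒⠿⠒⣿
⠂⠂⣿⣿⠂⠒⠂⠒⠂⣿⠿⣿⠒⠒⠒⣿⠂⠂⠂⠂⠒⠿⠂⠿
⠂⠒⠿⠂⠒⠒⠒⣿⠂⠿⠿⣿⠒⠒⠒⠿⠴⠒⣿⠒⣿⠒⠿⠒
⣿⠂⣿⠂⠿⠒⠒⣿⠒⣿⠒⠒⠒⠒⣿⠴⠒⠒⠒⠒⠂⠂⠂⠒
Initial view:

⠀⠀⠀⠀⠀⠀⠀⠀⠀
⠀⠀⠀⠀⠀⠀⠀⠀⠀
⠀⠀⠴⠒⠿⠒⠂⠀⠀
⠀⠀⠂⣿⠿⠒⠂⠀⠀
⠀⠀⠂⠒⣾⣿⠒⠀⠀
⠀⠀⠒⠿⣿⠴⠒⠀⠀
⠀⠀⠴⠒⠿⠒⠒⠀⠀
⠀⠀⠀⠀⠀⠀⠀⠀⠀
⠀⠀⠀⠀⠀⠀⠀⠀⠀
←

⠿⠀⠀⠀⠀⠀⠀⠀⠀
⠿⠀⠀⠀⠀⠀⠀⠀⠀
⠿⠀⠴⠴⠒⠿⠒⠂⠀
⠿⠀⠒⠂⣿⠿⠒⠂⠀
⠿⠀⠒⠂⣾⠂⣿⠒⠀
⠿⠀⠒⠒⠿⣿⠴⠒⠀
⠿⠀⠒⠴⠒⠿⠒⠒⠀
⠿⠀⠀⠀⠀⠀⠀⠀⠀
⠿⠀⠀⠀⠀⠀⠀⠀⠀

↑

⠿⠀⠀⠀⠀⠀⠀⠀⠀
⠿⠀⠀⠀⠀⠀⠀⠀⠀
⠿⠀⠂⣿⠒⠴⠴⠀⠀
⠿⠀⠴⠴⠒⠿⠒⠂⠀
⠿⠀⠒⠂⣾⠿⠒⠂⠀
⠿⠀⠒⠂⠒⠂⣿⠒⠀
⠿⠀⠒⠒⠿⣿⠴⠒⠀
⠿⠀⠒⠴⠒⠿⠒⠒⠀
⠿⠀⠀⠀⠀⠀⠀⠀⠀

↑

⠿⠀⠀⠀⠀⠀⠀⠀⠀
⠿⠀⠀⠀⠀⠀⠀⠀⠀
⠿⠀⠒⠒⠒⠴⠴⠀⠀
⠿⠀⠂⣿⠒⠴⠴⠀⠀
⠿⠀⠴⠴⣾⠿⠒⠂⠀
⠿⠀⠒⠂⣿⠿⠒⠂⠀
⠿⠀⠒⠂⠒⠂⣿⠒⠀
⠿⠀⠒⠒⠿⣿⠴⠒⠀
⠿⠀⠒⠴⠒⠿⠒⠒⠀

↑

⠿⠀⠀⠀⠀⠀⠀⠀⠀
⠿⠀⠀⠀⠀⠀⠀⠀⠀
⠿⠀⠒⠒⠿⠴⠴⠀⠀
⠿⠀⠒⠒⠒⠴⠴⠀⠀
⠿⠀⠂⣿⣾⠴⠴⠀⠀
⠿⠀⠴⠴⠒⠿⠒⠂⠀
⠿⠀⠒⠂⣿⠿⠒⠂⠀
⠿⠀⠒⠂⠒⠂⣿⠒⠀
⠿⠀⠒⠒⠿⣿⠴⠒⠀

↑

⠿⠀⠀⠀⠀⠀⠀⠀⠀
⠿⠀⠀⠀⠀⠀⠀⠀⠀
⠿⠀⣿⠴⣿⠂⠂⠀⠀
⠿⠀⠒⠒⠿⠴⠴⠀⠀
⠿⠀⠒⠒⣾⠴⠴⠀⠀
⠿⠀⠂⣿⠒⠴⠴⠀⠀
⠿⠀⠴⠴⠒⠿⠒⠂⠀
⠿⠀⠒⠂⣿⠿⠒⠂⠀
⠿⠀⠒⠂⠒⠂⣿⠒⠀

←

⠿⠿⠀⠀⠀⠀⠀⠀⠀
⠿⠿⠀⠀⠀⠀⠀⠀⠀
⠿⠿⣿⣿⠴⣿⠂⠂⠀
⠿⠿⠿⠒⠒⠿⠴⠴⠀
⠿⠿⠒⠒⣾⠒⠴⠴⠀
⠿⠿⠒⠂⣿⠒⠴⠴⠀
⠿⠿⠒⠴⠴⠒⠿⠒⠂
⠿⠿⠀⠒⠂⣿⠿⠒⠂
⠿⠿⠀⠒⠂⠒⠂⣿⠒

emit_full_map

⣿⣿⠴⣿⠂⠂⠀
⠿⠒⠒⠿⠴⠴⠀
⠒⠒⣾⠒⠴⠴⠀
⠒⠂⣿⠒⠴⠴⠀
⠒⠴⠴⠒⠿⠒⠂
⠀⠒⠂⣿⠿⠒⠂
⠀⠒⠂⠒⠂⣿⠒
⠀⠒⠒⠿⣿⠴⠒
⠀⠒⠴⠒⠿⠒⠒

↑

⠿⠿⠀⠀⠀⠀⠀⠀⠀
⠿⠿⠀⠀⠀⠀⠀⠀⠀
⠿⠿⣿⠂⣿⣿⠴⠀⠀
⠿⠿⣿⣿⠴⣿⠂⠂⠀
⠿⠿⠿⠒⣾⠿⠴⠴⠀
⠿⠿⠒⠒⠒⠒⠴⠴⠀
⠿⠿⠒⠂⣿⠒⠴⠴⠀
⠿⠿⠒⠴⠴⠒⠿⠒⠂
⠿⠿⠀⠒⠂⣿⠿⠒⠂

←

⠿⠿⠿⠀⠀⠀⠀⠀⠀
⠿⠿⠿⠀⠀⠀⠀⠀⠀
⠿⠿⠿⣿⠂⣿⣿⠴⠀
⠿⠿⠿⣿⣿⠴⣿⠂⠂
⠿⠿⠿⠿⣾⠒⠿⠴⠴
⠿⠿⠿⠒⠒⠒⠒⠴⠴
⠿⠿⠿⠒⠂⣿⠒⠴⠴
⠿⠿⠿⠒⠴⠴⠒⠿⠒
⠿⠿⠿⠀⠒⠂⣿⠿⠒

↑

⠿⠿⠿⠀⠀⠀⠀⠀⠀
⠿⠿⠿⠀⠀⠀⠀⠀⠀
⠿⠿⠿⠂⣿⣿⠒⠀⠀
⠿⠿⠿⣿⠂⣿⣿⠴⠀
⠿⠿⠿⣿⣾⠴⣿⠂⠂
⠿⠿⠿⠿⠒⠒⠿⠴⠴
⠿⠿⠿⠒⠒⠒⠒⠴⠴
⠿⠿⠿⠒⠂⣿⠒⠴⠴
⠿⠿⠿⠒⠴⠴⠒⠿⠒

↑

⠿⠿⠿⠀⠀⠀⠀⠀⠀
⠿⠿⠿⠀⠀⠀⠀⠀⠀
⠿⠿⠿⠿⠂⠂⣿⠀⠀
⠿⠿⠿⠂⣿⣿⠒⠀⠀
⠿⠿⠿⣿⣾⣿⣿⠴⠀
⠿⠿⠿⣿⣿⠴⣿⠂⠂
⠿⠿⠿⠿⠒⠒⠿⠴⠴
⠿⠿⠿⠒⠒⠒⠒⠴⠴
⠿⠿⠿⠒⠂⣿⠒⠴⠴

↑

⠿⠿⠿⠀⠀⠀⠀⠀⠀
⠿⠿⠿⠀⠀⠀⠀⠀⠀
⠿⠿⠿⠂⠴⠴⠂⠀⠀
⠿⠿⠿⠿⠂⠂⣿⠀⠀
⠿⠿⠿⠂⣾⣿⠒⠀⠀
⠿⠿⠿⣿⠂⣿⣿⠴⠀
⠿⠿⠿⣿⣿⠴⣿⠂⠂
⠿⠿⠿⠿⠒⠒⠿⠴⠴
⠿⠿⠿⠒⠒⠒⠒⠴⠴

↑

⠿⠿⠿⠀⠀⠀⠀⠀⠀
⠿⠿⠿⠀⠀⠀⠀⠀⠀
⠿⠿⠿⠒⠒⣿⠂⠀⠀
⠿⠿⠿⠂⠴⠴⠂⠀⠀
⠿⠿⠿⠿⣾⠂⣿⠀⠀
⠿⠿⠿⠂⣿⣿⠒⠀⠀
⠿⠿⠿⣿⠂⣿⣿⠴⠀
⠿⠿⠿⣿⣿⠴⣿⠂⠂
⠿⠿⠿⠿⠒⠒⠿⠴⠴

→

⠿⠿⠀⠀⠀⠀⠀⠀⠀
⠿⠿⠀⠀⠀⠀⠀⠀⠀
⠿⠿⠒⠒⣿⠂⠿⠀⠀
⠿⠿⠂⠴⠴⠂⠂⠀⠀
⠿⠿⠿⠂⣾⣿⠒⠀⠀
⠿⠿⠂⣿⣿⠒⣿⠀⠀
⠿⠿⣿⠂⣿⣿⠴⠀⠀
⠿⠿⣿⣿⠴⣿⠂⠂⠀
⠿⠿⠿⠒⠒⠿⠴⠴⠀

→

⠿⠀⠀⠀⠀⠀⠀⠀⠀
⠿⠀⠀⠀⠀⠀⠀⠀⠀
⠿⠒⠒⣿⠂⠿⠂⠀⠀
⠿⠂⠴⠴⠂⠂⠒⠀⠀
⠿⠿⠂⠂⣾⠒⠂⠀⠀
⠿⠂⣿⣿⠒⣿⠒⠀⠀
⠿⣿⠂⣿⣿⠴⣿⠀⠀
⠿⣿⣿⠴⣿⠂⠂⠀⠀
⠿⠿⠒⠒⠿⠴⠴⠀⠀

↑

⠿⠿⠿⠿⠿⠿⠿⠿⠿
⠿⠀⠀⠀⠀⠀⠀⠀⠀
⠿⠀⣿⠒⠒⠂⠿⠀⠀
⠿⠒⠒⣿⠂⠿⠂⠀⠀
⠿⠂⠴⠴⣾⠂⠒⠀⠀
⠿⠿⠂⠂⣿⠒⠂⠀⠀
⠿⠂⣿⣿⠒⣿⠒⠀⠀
⠿⣿⠂⣿⣿⠴⣿⠀⠀
⠿⣿⣿⠴⣿⠂⠂⠀⠀

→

⠿⠿⠿⠿⠿⠿⠿⠿⠿
⠀⠀⠀⠀⠀⠀⠀⠀⠀
⠀⣿⠒⠒⠂⠿⣿⠀⠀
⠒⠒⣿⠂⠿⠂⣿⠀⠀
⠂⠴⠴⠂⣾⠒⠂⠀⠀
⠿⠂⠂⣿⠒⠂⠒⠀⠀
⠂⣿⣿⠒⣿⠒⠿⠀⠀
⣿⠂⣿⣿⠴⣿⠀⠀⠀
⣿⣿⠴⣿⠂⠂⠀⠀⠀

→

⠿⠿⠿⠿⠿⠿⠿⠿⠿
⠀⠀⠀⠀⠀⠀⠀⠀⠀
⣿⠒⠒⠂⠿⣿⠒⠀⠀
⠒⣿⠂⠿⠂⣿⠂⠀⠀
⠴⠴⠂⠂⣾⠂⠂⠀⠀
⠂⠂⣿⠒⠂⠒⠴⠀⠀
⣿⣿⠒⣿⠒⠿⠒⠀⠀
⠂⣿⣿⠴⣿⠀⠀⠀⠀
⣿⠴⣿⠂⠂⠀⠀⠀⠀

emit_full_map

⠀⣿⠒⠒⠂⠿⣿⠒
⠒⠒⣿⠂⠿⠂⣿⠂
⠂⠴⠴⠂⠂⣾⠂⠂
⠿⠂⠂⣿⠒⠂⠒⠴
⠂⣿⣿⠒⣿⠒⠿⠒
⣿⠂⣿⣿⠴⣿⠀⠀
⣿⣿⠴⣿⠂⠂⠀⠀
⠿⠒⠒⠿⠴⠴⠀⠀
⠒⠒⠒⠒⠴⠴⠀⠀
⠒⠂⣿⠒⠴⠴⠀⠀
⠒⠴⠴⠒⠿⠒⠂⠀
⠀⠒⠂⣿⠿⠒⠂⠀
⠀⠒⠂⠒⠂⣿⠒⠀
⠀⠒⠒⠿⣿⠴⠒⠀
⠀⠒⠴⠒⠿⠒⠒⠀

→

⠿⠿⠿⠿⠿⠿⠿⠿⠿
⠀⠀⠀⠀⠀⠀⠀⠀⠀
⠒⠒⠂⠿⣿⠒⠒⠀⠀
⣿⠂⠿⠂⣿⠂⠂⠀⠀
⠴⠂⠂⠒⣾⠂⠒⠀⠀
⠂⣿⠒⠂⠒⠴⣿⠀⠀
⣿⠒⣿⠒⠿⠒⠒⠀⠀
⣿⣿⠴⣿⠀⠀⠀⠀⠀
⠴⣿⠂⠂⠀⠀⠀⠀⠀

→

⠿⠿⠿⠿⠿⠿⠿⠿⠿
⠀⠀⠀⠀⠀⠀⠀⠀⠀
⠒⠂⠿⣿⠒⠒⠒⠀⠀
⠂⠿⠂⣿⠂⠂⣿⠀⠀
⠂⠂⠒⠂⣾⠒⠂⠀⠀
⣿⠒⠂⠒⠴⣿⠒⠀⠀
⠒⣿⠒⠿⠒⠒⠒⠀⠀
⣿⠴⣿⠀⠀⠀⠀⠀⠀
⣿⠂⠂⠀⠀⠀⠀⠀⠀

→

⠿⠿⠿⠿⠿⠿⠿⠿⠿
⠀⠀⠀⠀⠀⠀⠀⠀⠀
⠂⠿⣿⠒⠒⠒⣿⠀⠀
⠿⠂⣿⠂⠂⣿⠒⠀⠀
⠂⠒⠂⠂⣾⠂⠒⠀⠀
⠒⠂⠒⠴⣿⠒⠒⠀⠀
⣿⠒⠿⠒⠒⠒⠂⠀⠀
⠴⣿⠀⠀⠀⠀⠀⠀⠀
⠂⠂⠀⠀⠀⠀⠀⠀⠀

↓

⠀⠀⠀⠀⠀⠀⠀⠀⠀
⠂⠿⣿⠒⠒⠒⣿⠀⠀
⠿⠂⣿⠂⠂⣿⠒⠀⠀
⠂⠒⠂⠂⠒⠂⠒⠀⠀
⠒⠂⠒⠴⣾⠒⠒⠀⠀
⣿⠒⠿⠒⠒⠒⠂⠀⠀
⠴⣿⣿⠴⠿⠴⠒⠀⠀
⠂⠂⠀⠀⠀⠀⠀⠀⠀
⠴⠴⠀⠀⠀⠀⠀⠀⠀

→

⠀⠀⠀⠀⠀⠀⠀⠀⠀
⠿⣿⠒⠒⠒⣿⠀⠀⠀
⠂⣿⠂⠂⣿⠒⠂⠀⠀
⠒⠂⠂⠒⠂⠒⠿⠀⠀
⠂⠒⠴⣿⣾⠒⠒⠀⠀
⠒⠿⠒⠒⠒⠂⠒⠀⠀
⣿⣿⠴⠿⠴⠒⠂⠀⠀
⠂⠀⠀⠀⠀⠀⠀⠀⠀
⠴⠀⠀⠀⠀⠀⠀⠀⠀

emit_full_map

⠀⣿⠒⠒⠂⠿⣿⠒⠒⠒⣿⠀
⠒⠒⣿⠂⠿⠂⣿⠂⠂⣿⠒⠂
⠂⠴⠴⠂⠂⠒⠂⠂⠒⠂⠒⠿
⠿⠂⠂⣿⠒⠂⠒⠴⣿⣾⠒⠒
⠂⣿⣿⠒⣿⠒⠿⠒⠒⠒⠂⠒
⣿⠂⣿⣿⠴⣿⣿⠴⠿⠴⠒⠂
⣿⣿⠴⣿⠂⠂⠀⠀⠀⠀⠀⠀
⠿⠒⠒⠿⠴⠴⠀⠀⠀⠀⠀⠀
⠒⠒⠒⠒⠴⠴⠀⠀⠀⠀⠀⠀
⠒⠂⣿⠒⠴⠴⠀⠀⠀⠀⠀⠀
⠒⠴⠴⠒⠿⠒⠂⠀⠀⠀⠀⠀
⠀⠒⠂⣿⠿⠒⠂⠀⠀⠀⠀⠀
⠀⠒⠂⠒⠂⣿⠒⠀⠀⠀⠀⠀
⠀⠒⠒⠿⣿⠴⠒⠀⠀⠀⠀⠀
⠀⠒⠴⠒⠿⠒⠒⠀⠀⠀⠀⠀

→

⠀⠀⠀⠀⠀⠀⠀⠀⠀
⣿⠒⠒⠒⣿⠀⠀⠀⠀
⣿⠂⠂⣿⠒⠂⠒⠀⠀
⠂⠂⠒⠂⠒⠿⠒⠀⠀
⠒⠴⣿⠒⣾⠒⠂⠀⠀
⠿⠒⠒⠒⠂⠒⠂⠀⠀
⣿⠴⠿⠴⠒⠂⠒⠀⠀
⠀⠀⠀⠀⠀⠀⠀⠀⠀
⠀⠀⠀⠀⠀⠀⠀⠀⠀

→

⠀⠀⠀⠀⠀⠀⠀⠀⠀
⠒⠒⠒⣿⠀⠀⠀⠀⠀
⠂⠂⣿⠒⠂⠒⣿⠀⠀
⠂⠒⠂⠒⠿⠒⠒⠀⠀
⠴⣿⠒⠒⣾⠂⠒⠀⠀
⠒⠒⠒⠂⠒⠂⣿⠀⠀
⠴⠿⠴⠒⠂⠒⠴⠀⠀
⠀⠀⠀⠀⠀⠀⠀⠀⠀
⠀⠀⠀⠀⠀⠀⠀⠀⠀

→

⠀⠀⠀⠀⠀⠀⠀⠀⠀
⠒⠒⣿⠀⠀⠀⠀⠀⠀
⠂⣿⠒⠂⠒⣿⣿⠀⠀
⠒⠂⠒⠿⠒⠒⠒⠀⠀
⣿⠒⠒⠒⣾⠒⠒⠀⠀
⠒⠒⠂⠒⠂⣿⠂⠀⠀
⠿⠴⠒⠂⠒⠴⠂⠀⠀
⠀⠀⠀⠀⠀⠀⠀⠀⠀
⠀⠀⠀⠀⠀⠀⠀⠀⠀

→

⠀⠀⠀⠀⠀⠀⠀⠀⠀
⠒⣿⠀⠀⠀⠀⠀⠀⠀
⣿⠒⠂⠒⣿⣿⠒⠀⠀
⠂⠒⠿⠒⠒⠒⣿⠀⠀
⠒⠒⠒⠂⣾⠒⠒⠀⠀
⠒⠂⠒⠂⣿⠂⠒⠀⠀
⠴⠒⠂⠒⠴⠂⣿⠀⠀
⠀⠀⠀⠀⠀⠀⠀⠀⠀
⠀⠀⠀⠀⠀⠀⠀⠀⠀

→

⠀⠀⠀⠀⠀⠀⠀⠀⠀
⣿⠀⠀⠀⠀⠀⠀⠀⠀
⠒⠂⠒⣿⣿⠒⠒⠀⠀
⠒⠿⠒⠒⠒⣿⠴⠀⠀
⠒⠒⠂⠒⣾⠒⣿⠀⠀
⠂⠒⠂⣿⠂⠒⠿⠀⠀
⠒⠂⠒⠴⠂⣿⠒⠀⠀
⠀⠀⠀⠀⠀⠀⠀⠀⠀
⠀⠀⠀⠀⠀⠀⠀⠀⠀

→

⠀⠀⠀⠀⠀⠀⠀⠀⠀
⠀⠀⠀⠀⠀⠀⠀⠀⠀
⠂⠒⣿⣿⠒⠒⠿⠀⠀
⠿⠒⠒⠒⣿⠴⣿⠀⠀
⠒⠂⠒⠒⣾⣿⣿⠀⠀
⠒⠂⣿⠂⠒⠿⣿⠀⠀
⠂⠒⠴⠂⣿⠒⠿⠀⠀
⠀⠀⠀⠀⠀⠀⠀⠀⠀
⠀⠀⠀⠀⠀⠀⠀⠀⠀

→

⠀⠀⠀⠀⠀⠀⠀⠀⠀
⠀⠀⠀⠀⠀⠀⠀⠀⠀
⠒⣿⣿⠒⠒⠿⣿⠀⠀
⠒⠒⠒⣿⠴⣿⠂⠀⠀
⠂⠒⠒⠒⣾⣿⣿⠀⠀
⠂⣿⠂⠒⠿⣿⠒⠀⠀
⠒⠴⠂⣿⠒⠿⠒⠀⠀
⠀⠀⠀⠀⠀⠀⠀⠀⠀
⠀⠀⠀⠀⠀⠀⠀⠀⠀

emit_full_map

⠀⣿⠒⠒⠂⠿⣿⠒⠒⠒⣿⠀⠀⠀⠀⠀⠀⠀⠀
⠒⠒⣿⠂⠿⠂⣿⠂⠂⣿⠒⠂⠒⣿⣿⠒⠒⠿⣿
⠂⠴⠴⠂⠂⠒⠂⠂⠒⠂⠒⠿⠒⠒⠒⣿⠴⣿⠂
⠿⠂⠂⣿⠒⠂⠒⠴⣿⠒⠒⠒⠂⠒⠒⠒⣾⣿⣿
⠂⣿⣿⠒⣿⠒⠿⠒⠒⠒⠂⠒⠂⣿⠂⠒⠿⣿⠒
⣿⠂⣿⣿⠴⣿⣿⠴⠿⠴⠒⠂⠒⠴⠂⣿⠒⠿⠒
⣿⣿⠴⣿⠂⠂⠀⠀⠀⠀⠀⠀⠀⠀⠀⠀⠀⠀⠀
⠿⠒⠒⠿⠴⠴⠀⠀⠀⠀⠀⠀⠀⠀⠀⠀⠀⠀⠀
⠒⠒⠒⠒⠴⠴⠀⠀⠀⠀⠀⠀⠀⠀⠀⠀⠀⠀⠀
⠒⠂⣿⠒⠴⠴⠀⠀⠀⠀⠀⠀⠀⠀⠀⠀⠀⠀⠀
⠒⠴⠴⠒⠿⠒⠂⠀⠀⠀⠀⠀⠀⠀⠀⠀⠀⠀⠀
⠀⠒⠂⣿⠿⠒⠂⠀⠀⠀⠀⠀⠀⠀⠀⠀⠀⠀⠀
⠀⠒⠂⠒⠂⣿⠒⠀⠀⠀⠀⠀⠀⠀⠀⠀⠀⠀⠀
⠀⠒⠒⠿⣿⠴⠒⠀⠀⠀⠀⠀⠀⠀⠀⠀⠀⠀⠀
⠀⠒⠴⠒⠿⠒⠒⠀⠀⠀⠀⠀⠀⠀⠀⠀⠀⠀⠀

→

⠀⠀⠀⠀⠀⠀⠀⠀⠀
⠀⠀⠀⠀⠀⠀⠀⠀⠀
⣿⣿⠒⠒⠿⣿⠂⠀⠀
⠒⠒⣿⠴⣿⠂⠒⠀⠀
⠒⠒⠒⣿⣾⣿⣿⠀⠀
⣿⠂⠒⠿⣿⠒⠂⠀⠀
⠴⠂⣿⠒⠿⠒⠒⠀⠀
⠀⠀⠀⠀⠀⠀⠀⠀⠀
⠀⠀⠀⠀⠀⠀⠀⠀⠀

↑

⠿⠿⠿⠿⠿⠿⠿⠿⠿
⠀⠀⠀⠀⠀⠀⠀⠀⠀
⠀⠀⣿⣿⠴⣿⠿⠀⠀
⣿⣿⠒⠒⠿⣿⠂⠀⠀
⠒⠒⣿⠴⣾⠂⠒⠀⠀
⠒⠒⠒⣿⣿⣿⣿⠀⠀
⣿⠂⠒⠿⣿⠒⠂⠀⠀
⠴⠂⣿⠒⠿⠒⠒⠀⠀
⠀⠀⠀⠀⠀⠀⠀⠀⠀

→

⠿⠿⠿⠿⠿⠿⠿⠿⠿
⠀⠀⠀⠀⠀⠀⠀⠀⠀
⠀⣿⣿⠴⣿⠿⠒⠀⠀
⣿⠒⠒⠿⣿⠂⠂⠀⠀
⠒⣿⠴⣿⣾⠒⣿⠀⠀
⠒⠒⣿⣿⣿⣿⠒⠀⠀
⠂⠒⠿⣿⠒⠂⠂⠀⠀
⠂⣿⠒⠿⠒⠒⠀⠀⠀
⠀⠀⠀⠀⠀⠀⠀⠀⠀

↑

⠿⠿⠿⠿⠿⠿⠿⠿⠿
⠿⠿⠿⠿⠿⠿⠿⠿⠿
⠀⠀⠴⠂⠒⠂⠒⠀⠀
⠀⣿⣿⠴⣿⠿⠒⠀⠀
⣿⠒⠒⠿⣾⠂⠂⠀⠀
⠒⣿⠴⣿⠂⠒⣿⠀⠀
⠒⠒⣿⣿⣿⣿⠒⠀⠀
⠂⠒⠿⣿⠒⠂⠂⠀⠀
⠂⣿⠒⠿⠒⠒⠀⠀⠀

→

⠿⠿⠿⠿⠿⠿⠿⠿⠿
⠿⠿⠿⠿⠿⠿⠿⠿⠿
⠀⠴⠂⠒⠂⠒⣿⠀⠀
⣿⣿⠴⣿⠿⠒⠂⠀⠀
⠒⠒⠿⣿⣾⠂⠒⠀⠀
⣿⠴⣿⠂⠒⣿⠂⠀⠀
⠒⣿⣿⣿⣿⠒⠂⠀⠀
⠒⠿⣿⠒⠂⠂⠀⠀⠀
⣿⠒⠿⠒⠒⠀⠀⠀⠀

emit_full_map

⠀⠀⠀⠀⠀⠀⠀⠀⠀⠀⠀⠀⠀⠀⠀⠀⠴⠂⠒⠂⠒⣿
⠀⣿⠒⠒⠂⠿⣿⠒⠒⠒⣿⠀⠀⠀⠀⣿⣿⠴⣿⠿⠒⠂
⠒⠒⣿⠂⠿⠂⣿⠂⠂⣿⠒⠂⠒⣿⣿⠒⠒⠿⣿⣾⠂⠒
⠂⠴⠴⠂⠂⠒⠂⠂⠒⠂⠒⠿⠒⠒⠒⣿⠴⣿⠂⠒⣿⠂
⠿⠂⠂⣿⠒⠂⠒⠴⣿⠒⠒⠒⠂⠒⠒⠒⣿⣿⣿⣿⠒⠂
⠂⣿⣿⠒⣿⠒⠿⠒⠒⠒⠂⠒⠂⣿⠂⠒⠿⣿⠒⠂⠂⠀
⣿⠂⣿⣿⠴⣿⣿⠴⠿⠴⠒⠂⠒⠴⠂⣿⠒⠿⠒⠒⠀⠀
⣿⣿⠴⣿⠂⠂⠀⠀⠀⠀⠀⠀⠀⠀⠀⠀⠀⠀⠀⠀⠀⠀
⠿⠒⠒⠿⠴⠴⠀⠀⠀⠀⠀⠀⠀⠀⠀⠀⠀⠀⠀⠀⠀⠀
⠒⠒⠒⠒⠴⠴⠀⠀⠀⠀⠀⠀⠀⠀⠀⠀⠀⠀⠀⠀⠀⠀
⠒⠂⣿⠒⠴⠴⠀⠀⠀⠀⠀⠀⠀⠀⠀⠀⠀⠀⠀⠀⠀⠀
⠒⠴⠴⠒⠿⠒⠂⠀⠀⠀⠀⠀⠀⠀⠀⠀⠀⠀⠀⠀⠀⠀
⠀⠒⠂⣿⠿⠒⠂⠀⠀⠀⠀⠀⠀⠀⠀⠀⠀⠀⠀⠀⠀⠀
⠀⠒⠂⠒⠂⣿⠒⠀⠀⠀⠀⠀⠀⠀⠀⠀⠀⠀⠀⠀⠀⠀
⠀⠒⠒⠿⣿⠴⠒⠀⠀⠀⠀⠀⠀⠀⠀⠀⠀⠀⠀⠀⠀⠀
⠀⠒⠴⠒⠿⠒⠒⠀⠀⠀⠀⠀⠀⠀⠀⠀⠀⠀⠀⠀⠀⠀

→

⠿⠿⠿⠿⠿⠿⠿⠿⠿
⠿⠿⠿⠿⠿⠿⠿⠿⠿
⠴⠂⠒⠂⠒⣿⠒⠀⠿
⣿⠴⣿⠿⠒⠂⠂⠀⠿
⠒⠿⣿⠂⣾⠒⠒⠀⠿
⠴⣿⠂⠒⣿⠂⠒⠀⠿
⣿⣿⣿⣿⠒⠂⠒⠀⠿
⠿⣿⠒⠂⠂⠀⠀⠀⠿
⠒⠿⠒⠒⠀⠀⠀⠀⠿

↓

⠿⠿⠿⠿⠿⠿⠿⠿⠿
⠴⠂⠒⠂⠒⣿⠒⠀⠿
⣿⠴⣿⠿⠒⠂⠂⠀⠿
⠒⠿⣿⠂⠂⠒⠒⠀⠿
⠴⣿⠂⠒⣾⠂⠒⠀⠿
⣿⣿⣿⣿⠒⠂⠒⠀⠿
⠿⣿⠒⠂⠂⣿⠂⠀⠿
⠒⠿⠒⠒⠀⠀⠀⠀⠿
⠀⠀⠀⠀⠀⠀⠀⠀⠿

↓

⠴⠂⠒⠂⠒⣿⠒⠀⠿
⣿⠴⣿⠿⠒⠂⠂⠀⠿
⠒⠿⣿⠂⠂⠒⠒⠀⠿
⠴⣿⠂⠒⣿⠂⠒⠀⠿
⣿⣿⣿⣿⣾⠂⠒⠀⠿
⠿⣿⠒⠂⠂⣿⠂⠀⠿
⠒⠿⠒⠒⠂⠂⠒⠀⠿
⠀⠀⠀⠀⠀⠀⠀⠀⠿
⠀⠀⠀⠀⠀⠀⠀⠀⠿

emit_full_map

⠀⠀⠀⠀⠀⠀⠀⠀⠀⠀⠀⠀⠀⠀⠀⠀⠴⠂⠒⠂⠒⣿⠒
⠀⣿⠒⠒⠂⠿⣿⠒⠒⠒⣿⠀⠀⠀⠀⣿⣿⠴⣿⠿⠒⠂⠂
⠒⠒⣿⠂⠿⠂⣿⠂⠂⣿⠒⠂⠒⣿⣿⠒⠒⠿⣿⠂⠂⠒⠒
⠂⠴⠴⠂⠂⠒⠂⠂⠒⠂⠒⠿⠒⠒⠒⣿⠴⣿⠂⠒⣿⠂⠒
⠿⠂⠂⣿⠒⠂⠒⠴⣿⠒⠒⠒⠂⠒⠒⠒⣿⣿⣿⣿⣾⠂⠒
⠂⣿⣿⠒⣿⠒⠿⠒⠒⠒⠂⠒⠂⣿⠂⠒⠿⣿⠒⠂⠂⣿⠂
⣿⠂⣿⣿⠴⣿⣿⠴⠿⠴⠒⠂⠒⠴⠂⣿⠒⠿⠒⠒⠂⠂⠒
⣿⣿⠴⣿⠂⠂⠀⠀⠀⠀⠀⠀⠀⠀⠀⠀⠀⠀⠀⠀⠀⠀⠀
⠿⠒⠒⠿⠴⠴⠀⠀⠀⠀⠀⠀⠀⠀⠀⠀⠀⠀⠀⠀⠀⠀⠀
⠒⠒⠒⠒⠴⠴⠀⠀⠀⠀⠀⠀⠀⠀⠀⠀⠀⠀⠀⠀⠀⠀⠀
⠒⠂⣿⠒⠴⠴⠀⠀⠀⠀⠀⠀⠀⠀⠀⠀⠀⠀⠀⠀⠀⠀⠀
⠒⠴⠴⠒⠿⠒⠂⠀⠀⠀⠀⠀⠀⠀⠀⠀⠀⠀⠀⠀⠀⠀⠀
⠀⠒⠂⣿⠿⠒⠂⠀⠀⠀⠀⠀⠀⠀⠀⠀⠀⠀⠀⠀⠀⠀⠀
⠀⠒⠂⠒⠂⣿⠒⠀⠀⠀⠀⠀⠀⠀⠀⠀⠀⠀⠀⠀⠀⠀⠀
⠀⠒⠒⠿⣿⠴⠒⠀⠀⠀⠀⠀⠀⠀⠀⠀⠀⠀⠀⠀⠀⠀⠀
⠀⠒⠴⠒⠿⠒⠒⠀⠀⠀⠀⠀⠀⠀⠀⠀⠀⠀⠀⠀⠀⠀⠀
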